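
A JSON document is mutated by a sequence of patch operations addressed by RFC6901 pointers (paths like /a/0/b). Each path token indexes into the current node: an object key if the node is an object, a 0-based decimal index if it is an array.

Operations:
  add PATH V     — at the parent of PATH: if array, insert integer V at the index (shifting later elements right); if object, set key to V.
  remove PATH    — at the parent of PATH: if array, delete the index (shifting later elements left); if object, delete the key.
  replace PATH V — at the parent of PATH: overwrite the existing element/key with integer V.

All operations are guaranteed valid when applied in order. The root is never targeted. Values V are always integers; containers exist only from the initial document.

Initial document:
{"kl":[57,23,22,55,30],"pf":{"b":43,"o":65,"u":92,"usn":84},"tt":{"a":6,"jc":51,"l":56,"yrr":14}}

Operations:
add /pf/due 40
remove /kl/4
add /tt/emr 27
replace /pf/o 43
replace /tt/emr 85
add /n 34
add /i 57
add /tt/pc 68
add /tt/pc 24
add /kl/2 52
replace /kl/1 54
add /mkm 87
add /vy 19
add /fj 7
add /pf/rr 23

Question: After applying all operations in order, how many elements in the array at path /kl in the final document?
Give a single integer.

Answer: 5

Derivation:
After op 1 (add /pf/due 40): {"kl":[57,23,22,55,30],"pf":{"b":43,"due":40,"o":65,"u":92,"usn":84},"tt":{"a":6,"jc":51,"l":56,"yrr":14}}
After op 2 (remove /kl/4): {"kl":[57,23,22,55],"pf":{"b":43,"due":40,"o":65,"u":92,"usn":84},"tt":{"a":6,"jc":51,"l":56,"yrr":14}}
After op 3 (add /tt/emr 27): {"kl":[57,23,22,55],"pf":{"b":43,"due":40,"o":65,"u":92,"usn":84},"tt":{"a":6,"emr":27,"jc":51,"l":56,"yrr":14}}
After op 4 (replace /pf/o 43): {"kl":[57,23,22,55],"pf":{"b":43,"due":40,"o":43,"u":92,"usn":84},"tt":{"a":6,"emr":27,"jc":51,"l":56,"yrr":14}}
After op 5 (replace /tt/emr 85): {"kl":[57,23,22,55],"pf":{"b":43,"due":40,"o":43,"u":92,"usn":84},"tt":{"a":6,"emr":85,"jc":51,"l":56,"yrr":14}}
After op 6 (add /n 34): {"kl":[57,23,22,55],"n":34,"pf":{"b":43,"due":40,"o":43,"u":92,"usn":84},"tt":{"a":6,"emr":85,"jc":51,"l":56,"yrr":14}}
After op 7 (add /i 57): {"i":57,"kl":[57,23,22,55],"n":34,"pf":{"b":43,"due":40,"o":43,"u":92,"usn":84},"tt":{"a":6,"emr":85,"jc":51,"l":56,"yrr":14}}
After op 8 (add /tt/pc 68): {"i":57,"kl":[57,23,22,55],"n":34,"pf":{"b":43,"due":40,"o":43,"u":92,"usn":84},"tt":{"a":6,"emr":85,"jc":51,"l":56,"pc":68,"yrr":14}}
After op 9 (add /tt/pc 24): {"i":57,"kl":[57,23,22,55],"n":34,"pf":{"b":43,"due":40,"o":43,"u":92,"usn":84},"tt":{"a":6,"emr":85,"jc":51,"l":56,"pc":24,"yrr":14}}
After op 10 (add /kl/2 52): {"i":57,"kl":[57,23,52,22,55],"n":34,"pf":{"b":43,"due":40,"o":43,"u":92,"usn":84},"tt":{"a":6,"emr":85,"jc":51,"l":56,"pc":24,"yrr":14}}
After op 11 (replace /kl/1 54): {"i":57,"kl":[57,54,52,22,55],"n":34,"pf":{"b":43,"due":40,"o":43,"u":92,"usn":84},"tt":{"a":6,"emr":85,"jc":51,"l":56,"pc":24,"yrr":14}}
After op 12 (add /mkm 87): {"i":57,"kl":[57,54,52,22,55],"mkm":87,"n":34,"pf":{"b":43,"due":40,"o":43,"u":92,"usn":84},"tt":{"a":6,"emr":85,"jc":51,"l":56,"pc":24,"yrr":14}}
After op 13 (add /vy 19): {"i":57,"kl":[57,54,52,22,55],"mkm":87,"n":34,"pf":{"b":43,"due":40,"o":43,"u":92,"usn":84},"tt":{"a":6,"emr":85,"jc":51,"l":56,"pc":24,"yrr":14},"vy":19}
After op 14 (add /fj 7): {"fj":7,"i":57,"kl":[57,54,52,22,55],"mkm":87,"n":34,"pf":{"b":43,"due":40,"o":43,"u":92,"usn":84},"tt":{"a":6,"emr":85,"jc":51,"l":56,"pc":24,"yrr":14},"vy":19}
After op 15 (add /pf/rr 23): {"fj":7,"i":57,"kl":[57,54,52,22,55],"mkm":87,"n":34,"pf":{"b":43,"due":40,"o":43,"rr":23,"u":92,"usn":84},"tt":{"a":6,"emr":85,"jc":51,"l":56,"pc":24,"yrr":14},"vy":19}
Size at path /kl: 5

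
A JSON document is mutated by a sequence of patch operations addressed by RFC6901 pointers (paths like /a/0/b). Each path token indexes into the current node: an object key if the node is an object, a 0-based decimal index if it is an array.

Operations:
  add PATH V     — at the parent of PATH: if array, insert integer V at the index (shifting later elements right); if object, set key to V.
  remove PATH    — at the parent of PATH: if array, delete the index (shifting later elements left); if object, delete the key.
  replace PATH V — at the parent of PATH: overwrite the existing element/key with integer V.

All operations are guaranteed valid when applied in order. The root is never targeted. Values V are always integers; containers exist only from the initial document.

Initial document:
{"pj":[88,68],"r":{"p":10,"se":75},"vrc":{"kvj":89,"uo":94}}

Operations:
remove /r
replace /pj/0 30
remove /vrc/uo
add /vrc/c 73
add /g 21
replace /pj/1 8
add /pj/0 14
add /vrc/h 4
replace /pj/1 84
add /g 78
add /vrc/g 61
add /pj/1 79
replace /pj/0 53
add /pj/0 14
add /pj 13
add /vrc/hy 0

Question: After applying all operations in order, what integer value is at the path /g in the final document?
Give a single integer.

Answer: 78

Derivation:
After op 1 (remove /r): {"pj":[88,68],"vrc":{"kvj":89,"uo":94}}
After op 2 (replace /pj/0 30): {"pj":[30,68],"vrc":{"kvj":89,"uo":94}}
After op 3 (remove /vrc/uo): {"pj":[30,68],"vrc":{"kvj":89}}
After op 4 (add /vrc/c 73): {"pj":[30,68],"vrc":{"c":73,"kvj":89}}
After op 5 (add /g 21): {"g":21,"pj":[30,68],"vrc":{"c":73,"kvj":89}}
After op 6 (replace /pj/1 8): {"g":21,"pj":[30,8],"vrc":{"c":73,"kvj":89}}
After op 7 (add /pj/0 14): {"g":21,"pj":[14,30,8],"vrc":{"c":73,"kvj":89}}
After op 8 (add /vrc/h 4): {"g":21,"pj":[14,30,8],"vrc":{"c":73,"h":4,"kvj":89}}
After op 9 (replace /pj/1 84): {"g":21,"pj":[14,84,8],"vrc":{"c":73,"h":4,"kvj":89}}
After op 10 (add /g 78): {"g":78,"pj":[14,84,8],"vrc":{"c":73,"h":4,"kvj":89}}
After op 11 (add /vrc/g 61): {"g":78,"pj":[14,84,8],"vrc":{"c":73,"g":61,"h":4,"kvj":89}}
After op 12 (add /pj/1 79): {"g":78,"pj":[14,79,84,8],"vrc":{"c":73,"g":61,"h":4,"kvj":89}}
After op 13 (replace /pj/0 53): {"g":78,"pj":[53,79,84,8],"vrc":{"c":73,"g":61,"h":4,"kvj":89}}
After op 14 (add /pj/0 14): {"g":78,"pj":[14,53,79,84,8],"vrc":{"c":73,"g":61,"h":4,"kvj":89}}
After op 15 (add /pj 13): {"g":78,"pj":13,"vrc":{"c":73,"g":61,"h":4,"kvj":89}}
After op 16 (add /vrc/hy 0): {"g":78,"pj":13,"vrc":{"c":73,"g":61,"h":4,"hy":0,"kvj":89}}
Value at /g: 78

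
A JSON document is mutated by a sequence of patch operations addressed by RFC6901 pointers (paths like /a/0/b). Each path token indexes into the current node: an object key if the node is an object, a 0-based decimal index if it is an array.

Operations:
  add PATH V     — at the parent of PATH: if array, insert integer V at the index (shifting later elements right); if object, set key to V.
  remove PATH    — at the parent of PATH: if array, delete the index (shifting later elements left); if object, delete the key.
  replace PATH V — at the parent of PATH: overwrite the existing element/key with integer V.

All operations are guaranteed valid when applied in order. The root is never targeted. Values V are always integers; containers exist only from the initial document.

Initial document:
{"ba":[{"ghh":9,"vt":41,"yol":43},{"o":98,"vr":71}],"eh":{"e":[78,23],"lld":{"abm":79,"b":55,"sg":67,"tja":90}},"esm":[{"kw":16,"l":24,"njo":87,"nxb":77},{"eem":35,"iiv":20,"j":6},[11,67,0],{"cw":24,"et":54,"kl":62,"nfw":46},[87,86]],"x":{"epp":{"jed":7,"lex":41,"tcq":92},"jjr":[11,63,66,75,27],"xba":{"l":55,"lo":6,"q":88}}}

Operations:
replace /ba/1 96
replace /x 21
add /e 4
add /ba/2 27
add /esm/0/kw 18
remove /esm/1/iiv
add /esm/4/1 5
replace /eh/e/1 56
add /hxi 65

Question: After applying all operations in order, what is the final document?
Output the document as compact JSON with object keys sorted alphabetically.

Answer: {"ba":[{"ghh":9,"vt":41,"yol":43},96,27],"e":4,"eh":{"e":[78,56],"lld":{"abm":79,"b":55,"sg":67,"tja":90}},"esm":[{"kw":18,"l":24,"njo":87,"nxb":77},{"eem":35,"j":6},[11,67,0],{"cw":24,"et":54,"kl":62,"nfw":46},[87,5,86]],"hxi":65,"x":21}

Derivation:
After op 1 (replace /ba/1 96): {"ba":[{"ghh":9,"vt":41,"yol":43},96],"eh":{"e":[78,23],"lld":{"abm":79,"b":55,"sg":67,"tja":90}},"esm":[{"kw":16,"l":24,"njo":87,"nxb":77},{"eem":35,"iiv":20,"j":6},[11,67,0],{"cw":24,"et":54,"kl":62,"nfw":46},[87,86]],"x":{"epp":{"jed":7,"lex":41,"tcq":92},"jjr":[11,63,66,75,27],"xba":{"l":55,"lo":6,"q":88}}}
After op 2 (replace /x 21): {"ba":[{"ghh":9,"vt":41,"yol":43},96],"eh":{"e":[78,23],"lld":{"abm":79,"b":55,"sg":67,"tja":90}},"esm":[{"kw":16,"l":24,"njo":87,"nxb":77},{"eem":35,"iiv":20,"j":6},[11,67,0],{"cw":24,"et":54,"kl":62,"nfw":46},[87,86]],"x":21}
After op 3 (add /e 4): {"ba":[{"ghh":9,"vt":41,"yol":43},96],"e":4,"eh":{"e":[78,23],"lld":{"abm":79,"b":55,"sg":67,"tja":90}},"esm":[{"kw":16,"l":24,"njo":87,"nxb":77},{"eem":35,"iiv":20,"j":6},[11,67,0],{"cw":24,"et":54,"kl":62,"nfw":46},[87,86]],"x":21}
After op 4 (add /ba/2 27): {"ba":[{"ghh":9,"vt":41,"yol":43},96,27],"e":4,"eh":{"e":[78,23],"lld":{"abm":79,"b":55,"sg":67,"tja":90}},"esm":[{"kw":16,"l":24,"njo":87,"nxb":77},{"eem":35,"iiv":20,"j":6},[11,67,0],{"cw":24,"et":54,"kl":62,"nfw":46},[87,86]],"x":21}
After op 5 (add /esm/0/kw 18): {"ba":[{"ghh":9,"vt":41,"yol":43},96,27],"e":4,"eh":{"e":[78,23],"lld":{"abm":79,"b":55,"sg":67,"tja":90}},"esm":[{"kw":18,"l":24,"njo":87,"nxb":77},{"eem":35,"iiv":20,"j":6},[11,67,0],{"cw":24,"et":54,"kl":62,"nfw":46},[87,86]],"x":21}
After op 6 (remove /esm/1/iiv): {"ba":[{"ghh":9,"vt":41,"yol":43},96,27],"e":4,"eh":{"e":[78,23],"lld":{"abm":79,"b":55,"sg":67,"tja":90}},"esm":[{"kw":18,"l":24,"njo":87,"nxb":77},{"eem":35,"j":6},[11,67,0],{"cw":24,"et":54,"kl":62,"nfw":46},[87,86]],"x":21}
After op 7 (add /esm/4/1 5): {"ba":[{"ghh":9,"vt":41,"yol":43},96,27],"e":4,"eh":{"e":[78,23],"lld":{"abm":79,"b":55,"sg":67,"tja":90}},"esm":[{"kw":18,"l":24,"njo":87,"nxb":77},{"eem":35,"j":6},[11,67,0],{"cw":24,"et":54,"kl":62,"nfw":46},[87,5,86]],"x":21}
After op 8 (replace /eh/e/1 56): {"ba":[{"ghh":9,"vt":41,"yol":43},96,27],"e":4,"eh":{"e":[78,56],"lld":{"abm":79,"b":55,"sg":67,"tja":90}},"esm":[{"kw":18,"l":24,"njo":87,"nxb":77},{"eem":35,"j":6},[11,67,0],{"cw":24,"et":54,"kl":62,"nfw":46},[87,5,86]],"x":21}
After op 9 (add /hxi 65): {"ba":[{"ghh":9,"vt":41,"yol":43},96,27],"e":4,"eh":{"e":[78,56],"lld":{"abm":79,"b":55,"sg":67,"tja":90}},"esm":[{"kw":18,"l":24,"njo":87,"nxb":77},{"eem":35,"j":6},[11,67,0],{"cw":24,"et":54,"kl":62,"nfw":46},[87,5,86]],"hxi":65,"x":21}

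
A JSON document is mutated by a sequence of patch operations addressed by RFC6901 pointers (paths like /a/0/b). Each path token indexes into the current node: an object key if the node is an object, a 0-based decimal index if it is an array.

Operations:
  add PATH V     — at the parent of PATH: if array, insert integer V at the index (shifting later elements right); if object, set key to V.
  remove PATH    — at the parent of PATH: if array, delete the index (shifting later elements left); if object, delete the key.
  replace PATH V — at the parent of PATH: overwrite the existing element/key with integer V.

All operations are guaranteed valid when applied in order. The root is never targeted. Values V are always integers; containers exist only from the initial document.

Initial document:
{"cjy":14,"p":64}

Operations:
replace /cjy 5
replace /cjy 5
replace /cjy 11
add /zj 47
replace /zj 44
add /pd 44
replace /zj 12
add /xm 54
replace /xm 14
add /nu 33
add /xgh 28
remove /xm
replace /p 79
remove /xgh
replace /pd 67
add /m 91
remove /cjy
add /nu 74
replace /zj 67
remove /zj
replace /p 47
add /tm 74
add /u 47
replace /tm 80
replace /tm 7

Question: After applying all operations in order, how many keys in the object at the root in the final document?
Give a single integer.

Answer: 6

Derivation:
After op 1 (replace /cjy 5): {"cjy":5,"p":64}
After op 2 (replace /cjy 5): {"cjy":5,"p":64}
After op 3 (replace /cjy 11): {"cjy":11,"p":64}
After op 4 (add /zj 47): {"cjy":11,"p":64,"zj":47}
After op 5 (replace /zj 44): {"cjy":11,"p":64,"zj":44}
After op 6 (add /pd 44): {"cjy":11,"p":64,"pd":44,"zj":44}
After op 7 (replace /zj 12): {"cjy":11,"p":64,"pd":44,"zj":12}
After op 8 (add /xm 54): {"cjy":11,"p":64,"pd":44,"xm":54,"zj":12}
After op 9 (replace /xm 14): {"cjy":11,"p":64,"pd":44,"xm":14,"zj":12}
After op 10 (add /nu 33): {"cjy":11,"nu":33,"p":64,"pd":44,"xm":14,"zj":12}
After op 11 (add /xgh 28): {"cjy":11,"nu":33,"p":64,"pd":44,"xgh":28,"xm":14,"zj":12}
After op 12 (remove /xm): {"cjy":11,"nu":33,"p":64,"pd":44,"xgh":28,"zj":12}
After op 13 (replace /p 79): {"cjy":11,"nu":33,"p":79,"pd":44,"xgh":28,"zj":12}
After op 14 (remove /xgh): {"cjy":11,"nu":33,"p":79,"pd":44,"zj":12}
After op 15 (replace /pd 67): {"cjy":11,"nu":33,"p":79,"pd":67,"zj":12}
After op 16 (add /m 91): {"cjy":11,"m":91,"nu":33,"p":79,"pd":67,"zj":12}
After op 17 (remove /cjy): {"m":91,"nu":33,"p":79,"pd":67,"zj":12}
After op 18 (add /nu 74): {"m":91,"nu":74,"p":79,"pd":67,"zj":12}
After op 19 (replace /zj 67): {"m":91,"nu":74,"p":79,"pd":67,"zj":67}
After op 20 (remove /zj): {"m":91,"nu":74,"p":79,"pd":67}
After op 21 (replace /p 47): {"m":91,"nu":74,"p":47,"pd":67}
After op 22 (add /tm 74): {"m":91,"nu":74,"p":47,"pd":67,"tm":74}
After op 23 (add /u 47): {"m":91,"nu":74,"p":47,"pd":67,"tm":74,"u":47}
After op 24 (replace /tm 80): {"m":91,"nu":74,"p":47,"pd":67,"tm":80,"u":47}
After op 25 (replace /tm 7): {"m":91,"nu":74,"p":47,"pd":67,"tm":7,"u":47}
Size at the root: 6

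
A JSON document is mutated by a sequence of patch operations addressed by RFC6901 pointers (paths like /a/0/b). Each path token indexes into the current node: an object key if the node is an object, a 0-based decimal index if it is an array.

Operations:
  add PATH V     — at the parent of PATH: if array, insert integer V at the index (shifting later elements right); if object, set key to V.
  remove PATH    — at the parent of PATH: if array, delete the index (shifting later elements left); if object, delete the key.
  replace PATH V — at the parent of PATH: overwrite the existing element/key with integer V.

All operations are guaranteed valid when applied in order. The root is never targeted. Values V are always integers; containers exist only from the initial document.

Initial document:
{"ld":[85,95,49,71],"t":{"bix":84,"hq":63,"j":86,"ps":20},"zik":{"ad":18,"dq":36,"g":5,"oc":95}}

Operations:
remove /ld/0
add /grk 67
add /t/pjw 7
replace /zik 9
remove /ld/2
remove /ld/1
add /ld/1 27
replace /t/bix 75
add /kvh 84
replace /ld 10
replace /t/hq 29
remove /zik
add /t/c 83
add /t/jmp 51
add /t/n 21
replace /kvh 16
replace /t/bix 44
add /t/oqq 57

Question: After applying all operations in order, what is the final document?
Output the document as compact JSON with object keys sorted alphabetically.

Answer: {"grk":67,"kvh":16,"ld":10,"t":{"bix":44,"c":83,"hq":29,"j":86,"jmp":51,"n":21,"oqq":57,"pjw":7,"ps":20}}

Derivation:
After op 1 (remove /ld/0): {"ld":[95,49,71],"t":{"bix":84,"hq":63,"j":86,"ps":20},"zik":{"ad":18,"dq":36,"g":5,"oc":95}}
After op 2 (add /grk 67): {"grk":67,"ld":[95,49,71],"t":{"bix":84,"hq":63,"j":86,"ps":20},"zik":{"ad":18,"dq":36,"g":5,"oc":95}}
After op 3 (add /t/pjw 7): {"grk":67,"ld":[95,49,71],"t":{"bix":84,"hq":63,"j":86,"pjw":7,"ps":20},"zik":{"ad":18,"dq":36,"g":5,"oc":95}}
After op 4 (replace /zik 9): {"grk":67,"ld":[95,49,71],"t":{"bix":84,"hq":63,"j":86,"pjw":7,"ps":20},"zik":9}
After op 5 (remove /ld/2): {"grk":67,"ld":[95,49],"t":{"bix":84,"hq":63,"j":86,"pjw":7,"ps":20},"zik":9}
After op 6 (remove /ld/1): {"grk":67,"ld":[95],"t":{"bix":84,"hq":63,"j":86,"pjw":7,"ps":20},"zik":9}
After op 7 (add /ld/1 27): {"grk":67,"ld":[95,27],"t":{"bix":84,"hq":63,"j":86,"pjw":7,"ps":20},"zik":9}
After op 8 (replace /t/bix 75): {"grk":67,"ld":[95,27],"t":{"bix":75,"hq":63,"j":86,"pjw":7,"ps":20},"zik":9}
After op 9 (add /kvh 84): {"grk":67,"kvh":84,"ld":[95,27],"t":{"bix":75,"hq":63,"j":86,"pjw":7,"ps":20},"zik":9}
After op 10 (replace /ld 10): {"grk":67,"kvh":84,"ld":10,"t":{"bix":75,"hq":63,"j":86,"pjw":7,"ps":20},"zik":9}
After op 11 (replace /t/hq 29): {"grk":67,"kvh":84,"ld":10,"t":{"bix":75,"hq":29,"j":86,"pjw":7,"ps":20},"zik":9}
After op 12 (remove /zik): {"grk":67,"kvh":84,"ld":10,"t":{"bix":75,"hq":29,"j":86,"pjw":7,"ps":20}}
After op 13 (add /t/c 83): {"grk":67,"kvh":84,"ld":10,"t":{"bix":75,"c":83,"hq":29,"j":86,"pjw":7,"ps":20}}
After op 14 (add /t/jmp 51): {"grk":67,"kvh":84,"ld":10,"t":{"bix":75,"c":83,"hq":29,"j":86,"jmp":51,"pjw":7,"ps":20}}
After op 15 (add /t/n 21): {"grk":67,"kvh":84,"ld":10,"t":{"bix":75,"c":83,"hq":29,"j":86,"jmp":51,"n":21,"pjw":7,"ps":20}}
After op 16 (replace /kvh 16): {"grk":67,"kvh":16,"ld":10,"t":{"bix":75,"c":83,"hq":29,"j":86,"jmp":51,"n":21,"pjw":7,"ps":20}}
After op 17 (replace /t/bix 44): {"grk":67,"kvh":16,"ld":10,"t":{"bix":44,"c":83,"hq":29,"j":86,"jmp":51,"n":21,"pjw":7,"ps":20}}
After op 18 (add /t/oqq 57): {"grk":67,"kvh":16,"ld":10,"t":{"bix":44,"c":83,"hq":29,"j":86,"jmp":51,"n":21,"oqq":57,"pjw":7,"ps":20}}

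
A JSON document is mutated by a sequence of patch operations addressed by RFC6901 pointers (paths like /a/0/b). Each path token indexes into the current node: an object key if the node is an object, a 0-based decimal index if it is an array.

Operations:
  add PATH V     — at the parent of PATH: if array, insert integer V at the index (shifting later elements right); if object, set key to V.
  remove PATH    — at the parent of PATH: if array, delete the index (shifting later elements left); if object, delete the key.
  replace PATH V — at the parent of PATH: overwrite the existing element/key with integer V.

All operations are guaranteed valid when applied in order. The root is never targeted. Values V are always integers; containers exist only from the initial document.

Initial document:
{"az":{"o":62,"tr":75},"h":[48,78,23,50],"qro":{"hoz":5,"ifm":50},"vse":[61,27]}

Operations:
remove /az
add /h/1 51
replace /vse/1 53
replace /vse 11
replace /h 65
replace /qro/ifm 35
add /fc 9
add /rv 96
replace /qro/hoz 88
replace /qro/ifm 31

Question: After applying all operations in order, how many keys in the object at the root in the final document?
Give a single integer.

Answer: 5

Derivation:
After op 1 (remove /az): {"h":[48,78,23,50],"qro":{"hoz":5,"ifm":50},"vse":[61,27]}
After op 2 (add /h/1 51): {"h":[48,51,78,23,50],"qro":{"hoz":5,"ifm":50},"vse":[61,27]}
After op 3 (replace /vse/1 53): {"h":[48,51,78,23,50],"qro":{"hoz":5,"ifm":50},"vse":[61,53]}
After op 4 (replace /vse 11): {"h":[48,51,78,23,50],"qro":{"hoz":5,"ifm":50},"vse":11}
After op 5 (replace /h 65): {"h":65,"qro":{"hoz":5,"ifm":50},"vse":11}
After op 6 (replace /qro/ifm 35): {"h":65,"qro":{"hoz":5,"ifm":35},"vse":11}
After op 7 (add /fc 9): {"fc":9,"h":65,"qro":{"hoz":5,"ifm":35},"vse":11}
After op 8 (add /rv 96): {"fc":9,"h":65,"qro":{"hoz":5,"ifm":35},"rv":96,"vse":11}
After op 9 (replace /qro/hoz 88): {"fc":9,"h":65,"qro":{"hoz":88,"ifm":35},"rv":96,"vse":11}
After op 10 (replace /qro/ifm 31): {"fc":9,"h":65,"qro":{"hoz":88,"ifm":31},"rv":96,"vse":11}
Size at the root: 5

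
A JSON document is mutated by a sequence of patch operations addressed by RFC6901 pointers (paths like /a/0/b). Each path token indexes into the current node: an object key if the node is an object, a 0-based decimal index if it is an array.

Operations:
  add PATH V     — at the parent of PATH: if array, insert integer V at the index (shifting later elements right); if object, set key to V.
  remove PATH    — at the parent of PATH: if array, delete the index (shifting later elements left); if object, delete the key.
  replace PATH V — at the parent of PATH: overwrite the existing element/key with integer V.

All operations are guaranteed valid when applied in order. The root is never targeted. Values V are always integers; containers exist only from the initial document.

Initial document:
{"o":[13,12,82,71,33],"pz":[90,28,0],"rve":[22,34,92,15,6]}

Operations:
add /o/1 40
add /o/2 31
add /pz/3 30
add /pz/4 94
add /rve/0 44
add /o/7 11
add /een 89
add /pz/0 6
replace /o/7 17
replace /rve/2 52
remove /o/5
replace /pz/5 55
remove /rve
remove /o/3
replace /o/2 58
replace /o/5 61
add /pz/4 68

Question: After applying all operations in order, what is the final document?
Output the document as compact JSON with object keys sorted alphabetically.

Answer: {"een":89,"o":[13,40,58,82,33,61],"pz":[6,90,28,0,68,30,55]}

Derivation:
After op 1 (add /o/1 40): {"o":[13,40,12,82,71,33],"pz":[90,28,0],"rve":[22,34,92,15,6]}
After op 2 (add /o/2 31): {"o":[13,40,31,12,82,71,33],"pz":[90,28,0],"rve":[22,34,92,15,6]}
After op 3 (add /pz/3 30): {"o":[13,40,31,12,82,71,33],"pz":[90,28,0,30],"rve":[22,34,92,15,6]}
After op 4 (add /pz/4 94): {"o":[13,40,31,12,82,71,33],"pz":[90,28,0,30,94],"rve":[22,34,92,15,6]}
After op 5 (add /rve/0 44): {"o":[13,40,31,12,82,71,33],"pz":[90,28,0,30,94],"rve":[44,22,34,92,15,6]}
After op 6 (add /o/7 11): {"o":[13,40,31,12,82,71,33,11],"pz":[90,28,0,30,94],"rve":[44,22,34,92,15,6]}
After op 7 (add /een 89): {"een":89,"o":[13,40,31,12,82,71,33,11],"pz":[90,28,0,30,94],"rve":[44,22,34,92,15,6]}
After op 8 (add /pz/0 6): {"een":89,"o":[13,40,31,12,82,71,33,11],"pz":[6,90,28,0,30,94],"rve":[44,22,34,92,15,6]}
After op 9 (replace /o/7 17): {"een":89,"o":[13,40,31,12,82,71,33,17],"pz":[6,90,28,0,30,94],"rve":[44,22,34,92,15,6]}
After op 10 (replace /rve/2 52): {"een":89,"o":[13,40,31,12,82,71,33,17],"pz":[6,90,28,0,30,94],"rve":[44,22,52,92,15,6]}
After op 11 (remove /o/5): {"een":89,"o":[13,40,31,12,82,33,17],"pz":[6,90,28,0,30,94],"rve":[44,22,52,92,15,6]}
After op 12 (replace /pz/5 55): {"een":89,"o":[13,40,31,12,82,33,17],"pz":[6,90,28,0,30,55],"rve":[44,22,52,92,15,6]}
After op 13 (remove /rve): {"een":89,"o":[13,40,31,12,82,33,17],"pz":[6,90,28,0,30,55]}
After op 14 (remove /o/3): {"een":89,"o":[13,40,31,82,33,17],"pz":[6,90,28,0,30,55]}
After op 15 (replace /o/2 58): {"een":89,"o":[13,40,58,82,33,17],"pz":[6,90,28,0,30,55]}
After op 16 (replace /o/5 61): {"een":89,"o":[13,40,58,82,33,61],"pz":[6,90,28,0,30,55]}
After op 17 (add /pz/4 68): {"een":89,"o":[13,40,58,82,33,61],"pz":[6,90,28,0,68,30,55]}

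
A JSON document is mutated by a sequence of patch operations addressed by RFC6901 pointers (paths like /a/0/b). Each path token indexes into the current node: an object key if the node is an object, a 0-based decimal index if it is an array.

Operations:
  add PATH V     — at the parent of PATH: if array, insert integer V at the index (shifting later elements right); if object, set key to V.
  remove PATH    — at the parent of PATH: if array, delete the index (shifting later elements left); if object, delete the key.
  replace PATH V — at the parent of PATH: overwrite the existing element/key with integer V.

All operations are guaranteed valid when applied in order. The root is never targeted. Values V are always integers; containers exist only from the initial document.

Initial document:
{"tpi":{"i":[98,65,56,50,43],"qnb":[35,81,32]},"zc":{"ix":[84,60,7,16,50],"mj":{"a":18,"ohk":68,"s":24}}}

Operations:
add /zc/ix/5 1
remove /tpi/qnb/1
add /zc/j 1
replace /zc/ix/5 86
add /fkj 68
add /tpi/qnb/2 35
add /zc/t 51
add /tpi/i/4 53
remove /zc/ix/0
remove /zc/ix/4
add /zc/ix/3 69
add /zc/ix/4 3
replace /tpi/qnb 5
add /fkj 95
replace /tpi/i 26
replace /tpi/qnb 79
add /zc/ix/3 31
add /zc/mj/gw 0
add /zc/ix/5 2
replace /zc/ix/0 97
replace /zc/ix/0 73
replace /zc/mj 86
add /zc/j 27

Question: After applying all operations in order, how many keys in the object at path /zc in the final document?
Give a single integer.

Answer: 4

Derivation:
After op 1 (add /zc/ix/5 1): {"tpi":{"i":[98,65,56,50,43],"qnb":[35,81,32]},"zc":{"ix":[84,60,7,16,50,1],"mj":{"a":18,"ohk":68,"s":24}}}
After op 2 (remove /tpi/qnb/1): {"tpi":{"i":[98,65,56,50,43],"qnb":[35,32]},"zc":{"ix":[84,60,7,16,50,1],"mj":{"a":18,"ohk":68,"s":24}}}
After op 3 (add /zc/j 1): {"tpi":{"i":[98,65,56,50,43],"qnb":[35,32]},"zc":{"ix":[84,60,7,16,50,1],"j":1,"mj":{"a":18,"ohk":68,"s":24}}}
After op 4 (replace /zc/ix/5 86): {"tpi":{"i":[98,65,56,50,43],"qnb":[35,32]},"zc":{"ix":[84,60,7,16,50,86],"j":1,"mj":{"a":18,"ohk":68,"s":24}}}
After op 5 (add /fkj 68): {"fkj":68,"tpi":{"i":[98,65,56,50,43],"qnb":[35,32]},"zc":{"ix":[84,60,7,16,50,86],"j":1,"mj":{"a":18,"ohk":68,"s":24}}}
After op 6 (add /tpi/qnb/2 35): {"fkj":68,"tpi":{"i":[98,65,56,50,43],"qnb":[35,32,35]},"zc":{"ix":[84,60,7,16,50,86],"j":1,"mj":{"a":18,"ohk":68,"s":24}}}
After op 7 (add /zc/t 51): {"fkj":68,"tpi":{"i":[98,65,56,50,43],"qnb":[35,32,35]},"zc":{"ix":[84,60,7,16,50,86],"j":1,"mj":{"a":18,"ohk":68,"s":24},"t":51}}
After op 8 (add /tpi/i/4 53): {"fkj":68,"tpi":{"i":[98,65,56,50,53,43],"qnb":[35,32,35]},"zc":{"ix":[84,60,7,16,50,86],"j":1,"mj":{"a":18,"ohk":68,"s":24},"t":51}}
After op 9 (remove /zc/ix/0): {"fkj":68,"tpi":{"i":[98,65,56,50,53,43],"qnb":[35,32,35]},"zc":{"ix":[60,7,16,50,86],"j":1,"mj":{"a":18,"ohk":68,"s":24},"t":51}}
After op 10 (remove /zc/ix/4): {"fkj":68,"tpi":{"i":[98,65,56,50,53,43],"qnb":[35,32,35]},"zc":{"ix":[60,7,16,50],"j":1,"mj":{"a":18,"ohk":68,"s":24},"t":51}}
After op 11 (add /zc/ix/3 69): {"fkj":68,"tpi":{"i":[98,65,56,50,53,43],"qnb":[35,32,35]},"zc":{"ix":[60,7,16,69,50],"j":1,"mj":{"a":18,"ohk":68,"s":24},"t":51}}
After op 12 (add /zc/ix/4 3): {"fkj":68,"tpi":{"i":[98,65,56,50,53,43],"qnb":[35,32,35]},"zc":{"ix":[60,7,16,69,3,50],"j":1,"mj":{"a":18,"ohk":68,"s":24},"t":51}}
After op 13 (replace /tpi/qnb 5): {"fkj":68,"tpi":{"i":[98,65,56,50,53,43],"qnb":5},"zc":{"ix":[60,7,16,69,3,50],"j":1,"mj":{"a":18,"ohk":68,"s":24},"t":51}}
After op 14 (add /fkj 95): {"fkj":95,"tpi":{"i":[98,65,56,50,53,43],"qnb":5},"zc":{"ix":[60,7,16,69,3,50],"j":1,"mj":{"a":18,"ohk":68,"s":24},"t":51}}
After op 15 (replace /tpi/i 26): {"fkj":95,"tpi":{"i":26,"qnb":5},"zc":{"ix":[60,7,16,69,3,50],"j":1,"mj":{"a":18,"ohk":68,"s":24},"t":51}}
After op 16 (replace /tpi/qnb 79): {"fkj":95,"tpi":{"i":26,"qnb":79},"zc":{"ix":[60,7,16,69,3,50],"j":1,"mj":{"a":18,"ohk":68,"s":24},"t":51}}
After op 17 (add /zc/ix/3 31): {"fkj":95,"tpi":{"i":26,"qnb":79},"zc":{"ix":[60,7,16,31,69,3,50],"j":1,"mj":{"a":18,"ohk":68,"s":24},"t":51}}
After op 18 (add /zc/mj/gw 0): {"fkj":95,"tpi":{"i":26,"qnb":79},"zc":{"ix":[60,7,16,31,69,3,50],"j":1,"mj":{"a":18,"gw":0,"ohk":68,"s":24},"t":51}}
After op 19 (add /zc/ix/5 2): {"fkj":95,"tpi":{"i":26,"qnb":79},"zc":{"ix":[60,7,16,31,69,2,3,50],"j":1,"mj":{"a":18,"gw":0,"ohk":68,"s":24},"t":51}}
After op 20 (replace /zc/ix/0 97): {"fkj":95,"tpi":{"i":26,"qnb":79},"zc":{"ix":[97,7,16,31,69,2,3,50],"j":1,"mj":{"a":18,"gw":0,"ohk":68,"s":24},"t":51}}
After op 21 (replace /zc/ix/0 73): {"fkj":95,"tpi":{"i":26,"qnb":79},"zc":{"ix":[73,7,16,31,69,2,3,50],"j":1,"mj":{"a":18,"gw":0,"ohk":68,"s":24},"t":51}}
After op 22 (replace /zc/mj 86): {"fkj":95,"tpi":{"i":26,"qnb":79},"zc":{"ix":[73,7,16,31,69,2,3,50],"j":1,"mj":86,"t":51}}
After op 23 (add /zc/j 27): {"fkj":95,"tpi":{"i":26,"qnb":79},"zc":{"ix":[73,7,16,31,69,2,3,50],"j":27,"mj":86,"t":51}}
Size at path /zc: 4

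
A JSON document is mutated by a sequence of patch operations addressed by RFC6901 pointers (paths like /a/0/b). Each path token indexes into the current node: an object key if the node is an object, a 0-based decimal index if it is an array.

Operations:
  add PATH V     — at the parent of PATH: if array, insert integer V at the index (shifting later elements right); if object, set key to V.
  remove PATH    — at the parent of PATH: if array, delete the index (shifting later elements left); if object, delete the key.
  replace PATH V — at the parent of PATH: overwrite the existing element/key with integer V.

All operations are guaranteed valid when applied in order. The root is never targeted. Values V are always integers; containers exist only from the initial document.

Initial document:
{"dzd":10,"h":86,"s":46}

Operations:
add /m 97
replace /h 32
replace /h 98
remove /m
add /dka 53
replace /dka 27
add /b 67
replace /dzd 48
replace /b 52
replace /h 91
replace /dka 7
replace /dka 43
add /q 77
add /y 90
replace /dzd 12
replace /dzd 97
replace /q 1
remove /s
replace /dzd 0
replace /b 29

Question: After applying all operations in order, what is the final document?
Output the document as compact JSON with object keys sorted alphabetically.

After op 1 (add /m 97): {"dzd":10,"h":86,"m":97,"s":46}
After op 2 (replace /h 32): {"dzd":10,"h":32,"m":97,"s":46}
After op 3 (replace /h 98): {"dzd":10,"h":98,"m":97,"s":46}
After op 4 (remove /m): {"dzd":10,"h":98,"s":46}
After op 5 (add /dka 53): {"dka":53,"dzd":10,"h":98,"s":46}
After op 6 (replace /dka 27): {"dka":27,"dzd":10,"h":98,"s":46}
After op 7 (add /b 67): {"b":67,"dka":27,"dzd":10,"h":98,"s":46}
After op 8 (replace /dzd 48): {"b":67,"dka":27,"dzd":48,"h":98,"s":46}
After op 9 (replace /b 52): {"b":52,"dka":27,"dzd":48,"h":98,"s":46}
After op 10 (replace /h 91): {"b":52,"dka":27,"dzd":48,"h":91,"s":46}
After op 11 (replace /dka 7): {"b":52,"dka":7,"dzd":48,"h":91,"s":46}
After op 12 (replace /dka 43): {"b":52,"dka":43,"dzd":48,"h":91,"s":46}
After op 13 (add /q 77): {"b":52,"dka":43,"dzd":48,"h":91,"q":77,"s":46}
After op 14 (add /y 90): {"b":52,"dka":43,"dzd":48,"h":91,"q":77,"s":46,"y":90}
After op 15 (replace /dzd 12): {"b":52,"dka":43,"dzd":12,"h":91,"q":77,"s":46,"y":90}
After op 16 (replace /dzd 97): {"b":52,"dka":43,"dzd":97,"h":91,"q":77,"s":46,"y":90}
After op 17 (replace /q 1): {"b":52,"dka":43,"dzd":97,"h":91,"q":1,"s":46,"y":90}
After op 18 (remove /s): {"b":52,"dka":43,"dzd":97,"h":91,"q":1,"y":90}
After op 19 (replace /dzd 0): {"b":52,"dka":43,"dzd":0,"h":91,"q":1,"y":90}
After op 20 (replace /b 29): {"b":29,"dka":43,"dzd":0,"h":91,"q":1,"y":90}

Answer: {"b":29,"dka":43,"dzd":0,"h":91,"q":1,"y":90}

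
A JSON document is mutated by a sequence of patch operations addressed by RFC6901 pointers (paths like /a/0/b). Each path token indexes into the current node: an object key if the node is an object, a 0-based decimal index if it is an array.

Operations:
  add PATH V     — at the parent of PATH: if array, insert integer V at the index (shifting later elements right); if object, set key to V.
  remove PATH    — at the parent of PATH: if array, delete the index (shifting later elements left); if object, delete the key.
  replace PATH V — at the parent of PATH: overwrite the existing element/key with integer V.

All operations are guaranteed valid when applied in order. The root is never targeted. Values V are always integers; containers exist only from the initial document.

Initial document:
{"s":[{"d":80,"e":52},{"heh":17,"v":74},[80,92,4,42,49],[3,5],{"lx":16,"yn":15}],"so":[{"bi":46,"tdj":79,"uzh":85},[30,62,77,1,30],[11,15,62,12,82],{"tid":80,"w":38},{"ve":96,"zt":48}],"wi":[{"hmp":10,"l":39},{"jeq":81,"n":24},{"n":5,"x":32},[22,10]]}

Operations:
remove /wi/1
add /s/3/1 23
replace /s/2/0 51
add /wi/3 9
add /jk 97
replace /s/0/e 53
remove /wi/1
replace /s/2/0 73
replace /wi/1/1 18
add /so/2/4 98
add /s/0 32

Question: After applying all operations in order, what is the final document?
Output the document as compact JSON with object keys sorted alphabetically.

After op 1 (remove /wi/1): {"s":[{"d":80,"e":52},{"heh":17,"v":74},[80,92,4,42,49],[3,5],{"lx":16,"yn":15}],"so":[{"bi":46,"tdj":79,"uzh":85},[30,62,77,1,30],[11,15,62,12,82],{"tid":80,"w":38},{"ve":96,"zt":48}],"wi":[{"hmp":10,"l":39},{"n":5,"x":32},[22,10]]}
After op 2 (add /s/3/1 23): {"s":[{"d":80,"e":52},{"heh":17,"v":74},[80,92,4,42,49],[3,23,5],{"lx":16,"yn":15}],"so":[{"bi":46,"tdj":79,"uzh":85},[30,62,77,1,30],[11,15,62,12,82],{"tid":80,"w":38},{"ve":96,"zt":48}],"wi":[{"hmp":10,"l":39},{"n":5,"x":32},[22,10]]}
After op 3 (replace /s/2/0 51): {"s":[{"d":80,"e":52},{"heh":17,"v":74},[51,92,4,42,49],[3,23,5],{"lx":16,"yn":15}],"so":[{"bi":46,"tdj":79,"uzh":85},[30,62,77,1,30],[11,15,62,12,82],{"tid":80,"w":38},{"ve":96,"zt":48}],"wi":[{"hmp":10,"l":39},{"n":5,"x":32},[22,10]]}
After op 4 (add /wi/3 9): {"s":[{"d":80,"e":52},{"heh":17,"v":74},[51,92,4,42,49],[3,23,5],{"lx":16,"yn":15}],"so":[{"bi":46,"tdj":79,"uzh":85},[30,62,77,1,30],[11,15,62,12,82],{"tid":80,"w":38},{"ve":96,"zt":48}],"wi":[{"hmp":10,"l":39},{"n":5,"x":32},[22,10],9]}
After op 5 (add /jk 97): {"jk":97,"s":[{"d":80,"e":52},{"heh":17,"v":74},[51,92,4,42,49],[3,23,5],{"lx":16,"yn":15}],"so":[{"bi":46,"tdj":79,"uzh":85},[30,62,77,1,30],[11,15,62,12,82],{"tid":80,"w":38},{"ve":96,"zt":48}],"wi":[{"hmp":10,"l":39},{"n":5,"x":32},[22,10],9]}
After op 6 (replace /s/0/e 53): {"jk":97,"s":[{"d":80,"e":53},{"heh":17,"v":74},[51,92,4,42,49],[3,23,5],{"lx":16,"yn":15}],"so":[{"bi":46,"tdj":79,"uzh":85},[30,62,77,1,30],[11,15,62,12,82],{"tid":80,"w":38},{"ve":96,"zt":48}],"wi":[{"hmp":10,"l":39},{"n":5,"x":32},[22,10],9]}
After op 7 (remove /wi/1): {"jk":97,"s":[{"d":80,"e":53},{"heh":17,"v":74},[51,92,4,42,49],[3,23,5],{"lx":16,"yn":15}],"so":[{"bi":46,"tdj":79,"uzh":85},[30,62,77,1,30],[11,15,62,12,82],{"tid":80,"w":38},{"ve":96,"zt":48}],"wi":[{"hmp":10,"l":39},[22,10],9]}
After op 8 (replace /s/2/0 73): {"jk":97,"s":[{"d":80,"e":53},{"heh":17,"v":74},[73,92,4,42,49],[3,23,5],{"lx":16,"yn":15}],"so":[{"bi":46,"tdj":79,"uzh":85},[30,62,77,1,30],[11,15,62,12,82],{"tid":80,"w":38},{"ve":96,"zt":48}],"wi":[{"hmp":10,"l":39},[22,10],9]}
After op 9 (replace /wi/1/1 18): {"jk":97,"s":[{"d":80,"e":53},{"heh":17,"v":74},[73,92,4,42,49],[3,23,5],{"lx":16,"yn":15}],"so":[{"bi":46,"tdj":79,"uzh":85},[30,62,77,1,30],[11,15,62,12,82],{"tid":80,"w":38},{"ve":96,"zt":48}],"wi":[{"hmp":10,"l":39},[22,18],9]}
After op 10 (add /so/2/4 98): {"jk":97,"s":[{"d":80,"e":53},{"heh":17,"v":74},[73,92,4,42,49],[3,23,5],{"lx":16,"yn":15}],"so":[{"bi":46,"tdj":79,"uzh":85},[30,62,77,1,30],[11,15,62,12,98,82],{"tid":80,"w":38},{"ve":96,"zt":48}],"wi":[{"hmp":10,"l":39},[22,18],9]}
After op 11 (add /s/0 32): {"jk":97,"s":[32,{"d":80,"e":53},{"heh":17,"v":74},[73,92,4,42,49],[3,23,5],{"lx":16,"yn":15}],"so":[{"bi":46,"tdj":79,"uzh":85},[30,62,77,1,30],[11,15,62,12,98,82],{"tid":80,"w":38},{"ve":96,"zt":48}],"wi":[{"hmp":10,"l":39},[22,18],9]}

Answer: {"jk":97,"s":[32,{"d":80,"e":53},{"heh":17,"v":74},[73,92,4,42,49],[3,23,5],{"lx":16,"yn":15}],"so":[{"bi":46,"tdj":79,"uzh":85},[30,62,77,1,30],[11,15,62,12,98,82],{"tid":80,"w":38},{"ve":96,"zt":48}],"wi":[{"hmp":10,"l":39},[22,18],9]}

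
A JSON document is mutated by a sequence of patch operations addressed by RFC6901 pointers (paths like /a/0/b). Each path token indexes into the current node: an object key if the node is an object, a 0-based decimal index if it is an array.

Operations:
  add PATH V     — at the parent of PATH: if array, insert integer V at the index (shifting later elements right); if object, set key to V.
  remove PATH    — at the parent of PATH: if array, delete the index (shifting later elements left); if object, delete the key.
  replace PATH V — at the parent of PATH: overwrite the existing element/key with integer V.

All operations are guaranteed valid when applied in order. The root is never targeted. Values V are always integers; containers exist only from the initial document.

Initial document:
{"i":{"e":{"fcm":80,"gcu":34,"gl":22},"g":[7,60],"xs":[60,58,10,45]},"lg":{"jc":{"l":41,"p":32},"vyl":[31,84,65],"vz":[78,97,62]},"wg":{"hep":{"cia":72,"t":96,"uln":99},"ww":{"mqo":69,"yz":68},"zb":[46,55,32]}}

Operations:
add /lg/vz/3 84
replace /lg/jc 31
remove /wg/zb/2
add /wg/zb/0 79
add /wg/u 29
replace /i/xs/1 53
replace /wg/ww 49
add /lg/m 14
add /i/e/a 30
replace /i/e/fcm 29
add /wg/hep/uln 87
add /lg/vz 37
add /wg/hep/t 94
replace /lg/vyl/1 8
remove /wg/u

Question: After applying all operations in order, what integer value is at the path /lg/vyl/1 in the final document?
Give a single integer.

After op 1 (add /lg/vz/3 84): {"i":{"e":{"fcm":80,"gcu":34,"gl":22},"g":[7,60],"xs":[60,58,10,45]},"lg":{"jc":{"l":41,"p":32},"vyl":[31,84,65],"vz":[78,97,62,84]},"wg":{"hep":{"cia":72,"t":96,"uln":99},"ww":{"mqo":69,"yz":68},"zb":[46,55,32]}}
After op 2 (replace /lg/jc 31): {"i":{"e":{"fcm":80,"gcu":34,"gl":22},"g":[7,60],"xs":[60,58,10,45]},"lg":{"jc":31,"vyl":[31,84,65],"vz":[78,97,62,84]},"wg":{"hep":{"cia":72,"t":96,"uln":99},"ww":{"mqo":69,"yz":68},"zb":[46,55,32]}}
After op 3 (remove /wg/zb/2): {"i":{"e":{"fcm":80,"gcu":34,"gl":22},"g":[7,60],"xs":[60,58,10,45]},"lg":{"jc":31,"vyl":[31,84,65],"vz":[78,97,62,84]},"wg":{"hep":{"cia":72,"t":96,"uln":99},"ww":{"mqo":69,"yz":68},"zb":[46,55]}}
After op 4 (add /wg/zb/0 79): {"i":{"e":{"fcm":80,"gcu":34,"gl":22},"g":[7,60],"xs":[60,58,10,45]},"lg":{"jc":31,"vyl":[31,84,65],"vz":[78,97,62,84]},"wg":{"hep":{"cia":72,"t":96,"uln":99},"ww":{"mqo":69,"yz":68},"zb":[79,46,55]}}
After op 5 (add /wg/u 29): {"i":{"e":{"fcm":80,"gcu":34,"gl":22},"g":[7,60],"xs":[60,58,10,45]},"lg":{"jc":31,"vyl":[31,84,65],"vz":[78,97,62,84]},"wg":{"hep":{"cia":72,"t":96,"uln":99},"u":29,"ww":{"mqo":69,"yz":68},"zb":[79,46,55]}}
After op 6 (replace /i/xs/1 53): {"i":{"e":{"fcm":80,"gcu":34,"gl":22},"g":[7,60],"xs":[60,53,10,45]},"lg":{"jc":31,"vyl":[31,84,65],"vz":[78,97,62,84]},"wg":{"hep":{"cia":72,"t":96,"uln":99},"u":29,"ww":{"mqo":69,"yz":68},"zb":[79,46,55]}}
After op 7 (replace /wg/ww 49): {"i":{"e":{"fcm":80,"gcu":34,"gl":22},"g":[7,60],"xs":[60,53,10,45]},"lg":{"jc":31,"vyl":[31,84,65],"vz":[78,97,62,84]},"wg":{"hep":{"cia":72,"t":96,"uln":99},"u":29,"ww":49,"zb":[79,46,55]}}
After op 8 (add /lg/m 14): {"i":{"e":{"fcm":80,"gcu":34,"gl":22},"g":[7,60],"xs":[60,53,10,45]},"lg":{"jc":31,"m":14,"vyl":[31,84,65],"vz":[78,97,62,84]},"wg":{"hep":{"cia":72,"t":96,"uln":99},"u":29,"ww":49,"zb":[79,46,55]}}
After op 9 (add /i/e/a 30): {"i":{"e":{"a":30,"fcm":80,"gcu":34,"gl":22},"g":[7,60],"xs":[60,53,10,45]},"lg":{"jc":31,"m":14,"vyl":[31,84,65],"vz":[78,97,62,84]},"wg":{"hep":{"cia":72,"t":96,"uln":99},"u":29,"ww":49,"zb":[79,46,55]}}
After op 10 (replace /i/e/fcm 29): {"i":{"e":{"a":30,"fcm":29,"gcu":34,"gl":22},"g":[7,60],"xs":[60,53,10,45]},"lg":{"jc":31,"m":14,"vyl":[31,84,65],"vz":[78,97,62,84]},"wg":{"hep":{"cia":72,"t":96,"uln":99},"u":29,"ww":49,"zb":[79,46,55]}}
After op 11 (add /wg/hep/uln 87): {"i":{"e":{"a":30,"fcm":29,"gcu":34,"gl":22},"g":[7,60],"xs":[60,53,10,45]},"lg":{"jc":31,"m":14,"vyl":[31,84,65],"vz":[78,97,62,84]},"wg":{"hep":{"cia":72,"t":96,"uln":87},"u":29,"ww":49,"zb":[79,46,55]}}
After op 12 (add /lg/vz 37): {"i":{"e":{"a":30,"fcm":29,"gcu":34,"gl":22},"g":[7,60],"xs":[60,53,10,45]},"lg":{"jc":31,"m":14,"vyl":[31,84,65],"vz":37},"wg":{"hep":{"cia":72,"t":96,"uln":87},"u":29,"ww":49,"zb":[79,46,55]}}
After op 13 (add /wg/hep/t 94): {"i":{"e":{"a":30,"fcm":29,"gcu":34,"gl":22},"g":[7,60],"xs":[60,53,10,45]},"lg":{"jc":31,"m":14,"vyl":[31,84,65],"vz":37},"wg":{"hep":{"cia":72,"t":94,"uln":87},"u":29,"ww":49,"zb":[79,46,55]}}
After op 14 (replace /lg/vyl/1 8): {"i":{"e":{"a":30,"fcm":29,"gcu":34,"gl":22},"g":[7,60],"xs":[60,53,10,45]},"lg":{"jc":31,"m":14,"vyl":[31,8,65],"vz":37},"wg":{"hep":{"cia":72,"t":94,"uln":87},"u":29,"ww":49,"zb":[79,46,55]}}
After op 15 (remove /wg/u): {"i":{"e":{"a":30,"fcm":29,"gcu":34,"gl":22},"g":[7,60],"xs":[60,53,10,45]},"lg":{"jc":31,"m":14,"vyl":[31,8,65],"vz":37},"wg":{"hep":{"cia":72,"t":94,"uln":87},"ww":49,"zb":[79,46,55]}}
Value at /lg/vyl/1: 8

Answer: 8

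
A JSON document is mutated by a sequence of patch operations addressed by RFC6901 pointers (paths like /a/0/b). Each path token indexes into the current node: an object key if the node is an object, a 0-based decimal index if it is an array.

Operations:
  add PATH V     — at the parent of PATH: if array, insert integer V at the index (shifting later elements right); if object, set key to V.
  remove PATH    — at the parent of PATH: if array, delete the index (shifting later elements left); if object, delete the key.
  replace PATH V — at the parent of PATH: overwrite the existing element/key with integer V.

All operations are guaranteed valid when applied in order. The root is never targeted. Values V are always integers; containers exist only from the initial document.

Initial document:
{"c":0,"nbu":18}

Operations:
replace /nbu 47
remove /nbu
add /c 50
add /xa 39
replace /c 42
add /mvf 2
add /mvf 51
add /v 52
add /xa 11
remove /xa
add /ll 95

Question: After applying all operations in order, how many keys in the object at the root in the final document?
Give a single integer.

After op 1 (replace /nbu 47): {"c":0,"nbu":47}
After op 2 (remove /nbu): {"c":0}
After op 3 (add /c 50): {"c":50}
After op 4 (add /xa 39): {"c":50,"xa":39}
After op 5 (replace /c 42): {"c":42,"xa":39}
After op 6 (add /mvf 2): {"c":42,"mvf":2,"xa":39}
After op 7 (add /mvf 51): {"c":42,"mvf":51,"xa":39}
After op 8 (add /v 52): {"c":42,"mvf":51,"v":52,"xa":39}
After op 9 (add /xa 11): {"c":42,"mvf":51,"v":52,"xa":11}
After op 10 (remove /xa): {"c":42,"mvf":51,"v":52}
After op 11 (add /ll 95): {"c":42,"ll":95,"mvf":51,"v":52}
Size at the root: 4

Answer: 4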